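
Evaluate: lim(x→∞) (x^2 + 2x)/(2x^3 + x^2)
This is an ∞/∞ indeterminate form.

Apply L'Hôpital's rule: differentiate numerator and denominator separately.
  f(x) = x^2 + 2·x   ⇒   f'(x) = 2·x + 2
  g(x) = 2·x^3 + x^2   ⇒   g'(x) = 6·x^2 + 2·x
  lim(x→∞) f'(x)/g'(x) = lim(x→∞) (2·x + 2)/(6·x^2 + 2·x)
  = 0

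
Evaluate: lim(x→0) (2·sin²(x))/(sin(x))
This is a 0/0 indeterminate form.

Apply L'Hôpital's rule: differentiate numerator and denominator separately.
  f(x) = 2·sin(x)^2   ⇒   f'(x) = 4·sin(x)·cos(x)
  g(x) = sin(x)   ⇒   g'(x) = cos(x)
  lim(x→0) f'(x)/g'(x) = lim(x→0) (4·sin(x)·cos(x))/(cos(x))
  = 0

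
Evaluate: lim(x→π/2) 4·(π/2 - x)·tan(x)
This is a 0·∞ indeterminate form.

Rewrite 0·∞ as a quotient (0/0 or ∞/∞ form), then apply L'Hôpital's rule:
  lim(x→π/2) 4·(π/2 - x)·tan(x) = 4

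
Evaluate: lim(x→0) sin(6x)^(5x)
This is an exponential indeterminate form.

For exponential indeterminate forms, take the natural log:
  Let L = lim(x→0) sin(6x)^(5x)
  Then ln(L) = lim(x→0) [exponent × ln(base)]
  Evaluate using L'Hôpital or standard limits, then exponentiate.
  L = 1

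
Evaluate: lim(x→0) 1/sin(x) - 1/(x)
This is an ∞-∞ indeterminate form.

Combine fractions or rationalize to convert ∞-∞ to 0/0 form:
  lim(x→0) 1/sin(x) - 1/(x) = 0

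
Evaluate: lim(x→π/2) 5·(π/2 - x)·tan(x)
This is a 0·∞ indeterminate form.

Rewrite 0·∞ as a quotient (0/0 or ∞/∞ form), then apply L'Hôpital's rule:
  lim(x→π/2) 5·(π/2 - x)·tan(x) = 5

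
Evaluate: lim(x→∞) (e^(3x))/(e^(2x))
This is an ∞/∞ indeterminate form.

Apply L'Hôpital's rule: differentiate numerator and denominator separately.
  f(x) = e^(3·x)   ⇒   f'(x) = 3·e^(3·x)
  g(x) = e^(2·x)   ⇒   g'(x) = 2·e^(2·x)
  lim(x→∞) f'(x)/g'(x) = lim(x→∞) (3·e^(3·x))/(2·e^(2·x))
  = ∞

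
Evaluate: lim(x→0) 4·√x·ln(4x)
This is a 0·∞ indeterminate form.

Rewrite 0·∞ as a quotient (0/0 or ∞/∞ form), then apply L'Hôpital's rule:
  lim(x→0) 4·√x·ln(4x) = 0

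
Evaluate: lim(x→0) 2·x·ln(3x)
This is a 0·∞ indeterminate form.

Rewrite 0·∞ as a quotient (0/0 or ∞/∞ form), then apply L'Hôpital's rule:
  lim(x→0) 2·x·ln(3x) = 0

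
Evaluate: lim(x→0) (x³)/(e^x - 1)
This is a 0/0 indeterminate form.

Apply L'Hôpital's rule: differentiate numerator and denominator separately.
  f(x) = x^3   ⇒   f'(x) = 3·x^2
  g(x) = e^(x) - 1   ⇒   g'(x) = e^(x)
  lim(x→0) f'(x)/g'(x) = lim(x→0) (3·x^2)/(e^(x))
  = 0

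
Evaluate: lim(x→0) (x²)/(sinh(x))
This is a 0/0 indeterminate form.

Apply L'Hôpital's rule: differentiate numerator and denominator separately.
  f(x) = x^2   ⇒   f'(x) = 2·x
  g(x) = sinh(x)   ⇒   g'(x) = cosh(x)
  lim(x→0) f'(x)/g'(x) = lim(x→0) (2·x)/(cosh(x))
  = 0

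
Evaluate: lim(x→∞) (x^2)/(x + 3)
This is an ∞/∞ indeterminate form.

Apply L'Hôpital's rule: differentiate numerator and denominator separately.
  f(x) = x^2   ⇒   f'(x) = 2·x
  g(x) = x + 3   ⇒   g'(x) = 1
  lim(x→∞) f'(x)/g'(x) = lim(x→∞) (2·x)/(1)
  = ∞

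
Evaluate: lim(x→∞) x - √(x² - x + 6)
This is an ∞-∞ indeterminate form.

Combine fractions or rationalize to convert ∞-∞ to 0/0 form:
  lim(x→∞) x - √(x² - x + 6) = 1/2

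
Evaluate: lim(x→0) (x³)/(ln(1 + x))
This is a 0/0 indeterminate form.

Apply L'Hôpital's rule: differentiate numerator and denominator separately.
  f(x) = x^3   ⇒   f'(x) = 3·x^2
  g(x) = ln(x + 1)   ⇒   g'(x) = 1/(x + 1)
  lim(x→0) f'(x)/g'(x) = lim(x→0) (3·x^2)/(1/(x + 1))
  = 0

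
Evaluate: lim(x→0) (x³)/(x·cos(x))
This is a 0/0 indeterminate form.

Apply L'Hôpital's rule: differentiate numerator and denominator separately.
  f(x) = x^3   ⇒   f'(x) = 3·x^2
  g(x) = x·cos(x)   ⇒   g'(x) = -x·sin(x) + cos(x)
  lim(x→0) f'(x)/g'(x) = lim(x→0) (3·x^2)/(-x·sin(x) + cos(x))
  = 0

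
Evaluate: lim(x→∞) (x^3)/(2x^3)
This is an ∞/∞ indeterminate form.

Apply L'Hôpital's rule: differentiate numerator and denominator separately.
  f(x) = x^3   ⇒   f'(x) = 3·x^2
  g(x) = 2·x^3   ⇒   g'(x) = 6·x^2
  lim(x→∞) f'(x)/g'(x) = lim(x→∞) (3·x^2)/(6·x^2)
  = 1/2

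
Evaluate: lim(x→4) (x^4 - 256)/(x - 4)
This is a standard limit.

Factor or rationalize the expression:
  lim(x→4) (x^4 - 256)/(x - 4) = 256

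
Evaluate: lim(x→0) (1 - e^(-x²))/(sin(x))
This is a 0/0 indeterminate form.

Apply L'Hôpital's rule: differentiate numerator and denominator separately.
  f(x) = 1 - e^(-x^2)   ⇒   f'(x) = 2·x·e^(-x^2)
  g(x) = sin(x)   ⇒   g'(x) = cos(x)
  lim(x→0) f'(x)/g'(x) = lim(x→0) (2·x·e^(-x^2))/(cos(x))
  = 0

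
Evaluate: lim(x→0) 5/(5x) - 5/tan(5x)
This is an ∞-∞ indeterminate form.

Combine fractions or rationalize to convert ∞-∞ to 0/0 form:
  lim(x→0) 5/(5x) - 5/tan(5x) = 0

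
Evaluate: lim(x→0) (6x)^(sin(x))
This is an exponential indeterminate form.

For exponential indeterminate forms, take the natural log:
  Let L = lim(x→0) (6x)^(sin(x))
  Then ln(L) = lim(x→0) [exponent × ln(base)]
  Evaluate using L'Hôpital or standard limits, then exponentiate.
  L = 1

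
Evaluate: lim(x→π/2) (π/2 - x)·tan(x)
This is a 0·∞ indeterminate form.

Rewrite 0·∞ as a quotient (0/0 or ∞/∞ form), then apply L'Hôpital's rule:
  lim(x→π/2) (π/2 - x)·tan(x) = 1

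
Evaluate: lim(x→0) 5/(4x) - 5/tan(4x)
This is an ∞-∞ indeterminate form.

Combine fractions or rationalize to convert ∞-∞ to 0/0 form:
  lim(x→0) 5/(4x) - 5/tan(4x) = 0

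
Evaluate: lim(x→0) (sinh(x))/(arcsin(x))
This is a 0/0 indeterminate form.

Apply L'Hôpital's rule: differentiate numerator and denominator separately.
  f(x) = sinh(x)   ⇒   f'(x) = cosh(x)
  g(x) = asin(x)   ⇒   g'(x) = 1/sqrt(1 - x^2)
  lim(x→0) f'(x)/g'(x) = lim(x→0) (cosh(x))/(1/sqrt(1 - x^2))
  = 1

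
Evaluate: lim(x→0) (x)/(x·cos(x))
This is a 0/0 indeterminate form.

Apply L'Hôpital's rule: differentiate numerator and denominator separately.
  f(x) = x   ⇒   f'(x) = 1
  g(x) = x·cos(x)   ⇒   g'(x) = -x·sin(x) + cos(x)
  lim(x→0) f'(x)/g'(x) = lim(x→0) (1)/(-x·sin(x) + cos(x))
  = 1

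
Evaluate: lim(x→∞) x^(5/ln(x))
This is an exponential indeterminate form.

For exponential indeterminate forms, take the natural log:
  Let L = lim(x→∞) x^(5/ln(x))
  Then ln(L) = lim(x→∞) [exponent × ln(base)]
  Evaluate using L'Hôpital or standard limits, then exponentiate.
  L = e^(5)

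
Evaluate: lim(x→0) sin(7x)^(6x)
This is an exponential indeterminate form.

For exponential indeterminate forms, take the natural log:
  Let L = lim(x→0) sin(7x)^(6x)
  Then ln(L) = lim(x→0) [exponent × ln(base)]
  Evaluate using L'Hôpital or standard limits, then exponentiate.
  L = 1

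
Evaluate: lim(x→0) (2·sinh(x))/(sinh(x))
This is a 0/0 indeterminate form.

Apply L'Hôpital's rule: differentiate numerator and denominator separately.
  f(x) = 2·sinh(x)   ⇒   f'(x) = 2·cosh(x)
  g(x) = sinh(x)   ⇒   g'(x) = cosh(x)
  lim(x→0) f'(x)/g'(x) = lim(x→0) (2·cosh(x))/(cosh(x))
  = 2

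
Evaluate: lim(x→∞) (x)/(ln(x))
This is an ∞/∞ indeterminate form.

Apply L'Hôpital's rule: differentiate numerator and denominator separately.
  f(x) = x   ⇒   f'(x) = 1
  g(x) = ln(x)   ⇒   g'(x) = 1/x
  lim(x→∞) f'(x)/g'(x) = lim(x→∞) (1)/(1/x)
  = ∞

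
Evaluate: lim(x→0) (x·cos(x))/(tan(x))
This is a 0/0 indeterminate form.

Apply L'Hôpital's rule: differentiate numerator and denominator separately.
  f(x) = x·cos(x)   ⇒   f'(x) = -x·sin(x) + cos(x)
  g(x) = tan(x)   ⇒   g'(x) = tan(x)^2 + 1
  lim(x→0) f'(x)/g'(x) = lim(x→0) (-x·sin(x) + cos(x))/(tan(x)^2 + 1)
  = 1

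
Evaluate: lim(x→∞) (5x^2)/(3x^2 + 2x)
This is an ∞/∞ indeterminate form.

Apply L'Hôpital's rule: differentiate numerator and denominator separately.
  f(x) = 5·x^2   ⇒   f'(x) = 10·x
  g(x) = 3·x^2 + 2·x   ⇒   g'(x) = 6·x + 2
  lim(x→∞) f'(x)/g'(x) = lim(x→∞) (10·x)/(6·x + 2)
  = 5/3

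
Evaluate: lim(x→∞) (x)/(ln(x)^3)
This is an ∞/∞ indeterminate form.

Apply L'Hôpital's rule: differentiate numerator and denominator separately.
  f(x) = x   ⇒   f'(x) = 1
  g(x) = ln(x)^3   ⇒   g'(x) = 3·ln(x)^2/x
  lim(x→∞) f'(x)/g'(x) = lim(x→∞) (1)/(3·ln(x)^2/x)
  = ∞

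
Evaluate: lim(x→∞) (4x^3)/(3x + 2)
This is an ∞/∞ indeterminate form.

Apply L'Hôpital's rule: differentiate numerator and denominator separately.
  f(x) = 4·x^3   ⇒   f'(x) = 12·x^2
  g(x) = 3·x + 2   ⇒   g'(x) = 3
  lim(x→∞) f'(x)/g'(x) = lim(x→∞) (12·x^2)/(3)
  = ∞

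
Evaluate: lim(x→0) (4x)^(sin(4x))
This is an exponential indeterminate form.

For exponential indeterminate forms, take the natural log:
  Let L = lim(x→0) (4x)^(sin(4x))
  Then ln(L) = lim(x→0) [exponent × ln(base)]
  Evaluate using L'Hôpital or standard limits, then exponentiate.
  L = 1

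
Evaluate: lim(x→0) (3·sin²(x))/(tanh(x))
This is a 0/0 indeterminate form.

Apply L'Hôpital's rule: differentiate numerator and denominator separately.
  f(x) = 3·sin(x)^2   ⇒   f'(x) = 6·sin(x)·cos(x)
  g(x) = tanh(x)   ⇒   g'(x) = 1 - tanh(x)^2
  lim(x→0) f'(x)/g'(x) = lim(x→0) (6·sin(x)·cos(x))/(1 - tanh(x)^2)
  = 0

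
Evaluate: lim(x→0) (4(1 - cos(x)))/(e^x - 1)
This is a 0/0 indeterminate form.

Apply L'Hôpital's rule: differentiate numerator and denominator separately.
  f(x) = 4 - 4·cos(x)   ⇒   f'(x) = 4·sin(x)
  g(x) = e^(x) - 1   ⇒   g'(x) = e^(x)
  lim(x→0) f'(x)/g'(x) = lim(x→0) (4·sin(x))/(e^(x))
  = 0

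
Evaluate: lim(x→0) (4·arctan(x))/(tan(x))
This is a 0/0 indeterminate form.

Apply L'Hôpital's rule: differentiate numerator and denominator separately.
  f(x) = 4·atan(x)   ⇒   f'(x) = 4/(x^2 + 1)
  g(x) = tan(x)   ⇒   g'(x) = tan(x)^2 + 1
  lim(x→0) f'(x)/g'(x) = lim(x→0) (4/(x^2 + 1))/(tan(x)^2 + 1)
  = 4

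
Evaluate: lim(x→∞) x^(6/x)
This is an exponential indeterminate form.

For exponential indeterminate forms, take the natural log:
  Let L = lim(x→∞) x^(6/x)
  Then ln(L) = lim(x→∞) [exponent × ln(base)]
  Evaluate using L'Hôpital or standard limits, then exponentiate.
  L = 1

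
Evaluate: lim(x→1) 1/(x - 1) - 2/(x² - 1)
This is an ∞-∞ indeterminate form.

Combine fractions or rationalize to convert ∞-∞ to 0/0 form:
  lim(x→1) 1/(x - 1) - 2/(x² - 1) = 1/2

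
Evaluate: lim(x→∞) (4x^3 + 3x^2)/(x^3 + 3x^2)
This is an ∞/∞ indeterminate form.

Apply L'Hôpital's rule: differentiate numerator and denominator separately.
  f(x) = 4·x^3 + 3·x^2   ⇒   f'(x) = 12·x^2 + 6·x
  g(x) = x^3 + 3·x^2   ⇒   g'(x) = 3·x^2 + 6·x
  lim(x→∞) f'(x)/g'(x) = lim(x→∞) (12·x^2 + 6·x)/(3·x^2 + 6·x)
  = 4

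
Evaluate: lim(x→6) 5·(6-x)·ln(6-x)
This is a 0·∞ indeterminate form.

Rewrite 0·∞ as a quotient (0/0 or ∞/∞ form), then apply L'Hôpital's rule:
  lim(x→6) 5·(6-x)·ln(6-x) = 0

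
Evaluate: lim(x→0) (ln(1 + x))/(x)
This is a 0/0 indeterminate form.

Apply L'Hôpital's rule: differentiate numerator and denominator separately.
  f(x) = ln(x + 1)   ⇒   f'(x) = 1/(x + 1)
  g(x) = x   ⇒   g'(x) = 1
  lim(x→0) f'(x)/g'(x) = lim(x→0) (1/(x + 1))/(1)
  = 1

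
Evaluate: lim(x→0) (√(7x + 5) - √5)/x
This is a standard limit.

Factor or rationalize the expression:
  lim(x→0) (√(7x + 5) - √5)/x = 7·sqrt(5)/10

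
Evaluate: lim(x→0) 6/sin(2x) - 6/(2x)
This is an ∞-∞ indeterminate form.

Combine fractions or rationalize to convert ∞-∞ to 0/0 form:
  lim(x→0) 6/sin(2x) - 6/(2x) = 0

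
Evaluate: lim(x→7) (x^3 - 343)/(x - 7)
This is a standard limit.

Factor or rationalize the expression:
  lim(x→7) (x^3 - 343)/(x - 7) = 147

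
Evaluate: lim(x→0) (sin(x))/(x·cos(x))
This is a 0/0 indeterminate form.

Apply L'Hôpital's rule: differentiate numerator and denominator separately.
  f(x) = sin(x)   ⇒   f'(x) = cos(x)
  g(x) = x·cos(x)   ⇒   g'(x) = -x·sin(x) + cos(x)
  lim(x→0) f'(x)/g'(x) = lim(x→0) (cos(x))/(-x·sin(x) + cos(x))
  = 1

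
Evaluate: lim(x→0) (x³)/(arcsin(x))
This is a 0/0 indeterminate form.

Apply L'Hôpital's rule: differentiate numerator and denominator separately.
  f(x) = x^3   ⇒   f'(x) = 3·x^2
  g(x) = asin(x)   ⇒   g'(x) = 1/sqrt(1 - x^2)
  lim(x→0) f'(x)/g'(x) = lim(x→0) (3·x^2)/(1/sqrt(1 - x^2))
  = 0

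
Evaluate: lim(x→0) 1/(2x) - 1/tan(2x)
This is an ∞-∞ indeterminate form.

Combine fractions or rationalize to convert ∞-∞ to 0/0 form:
  lim(x→0) 1/(2x) - 1/tan(2x) = 0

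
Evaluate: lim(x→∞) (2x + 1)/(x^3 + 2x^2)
This is an ∞/∞ indeterminate form.

Apply L'Hôpital's rule: differentiate numerator and denominator separately.
  f(x) = 2·x + 1   ⇒   f'(x) = 2
  g(x) = x^3 + 2·x^2   ⇒   g'(x) = 3·x^2 + 4·x
  lim(x→∞) f'(x)/g'(x) = lim(x→∞) (2)/(3·x^2 + 4·x)
  = 0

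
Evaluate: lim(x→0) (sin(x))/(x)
This is a 0/0 indeterminate form.

Apply L'Hôpital's rule: differentiate numerator and denominator separately.
  f(x) = sin(x)   ⇒   f'(x) = cos(x)
  g(x) = x   ⇒   g'(x) = 1
  lim(x→0) f'(x)/g'(x) = lim(x→0) (cos(x))/(1)
  = 1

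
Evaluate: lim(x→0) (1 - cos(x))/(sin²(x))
This is a 0/0 indeterminate form.

Apply L'Hôpital's rule: differentiate numerator and denominator separately.
  f(x) = 1 - cos(x)   ⇒   f'(x) = sin(x)
  g(x) = sin(x)^2   ⇒   g'(x) = 2·sin(x)·cos(x)
  lim(x→0) f'(x)/g'(x) = lim(x→0) (sin(x))/(2·sin(x)·cos(x))
  = 1/2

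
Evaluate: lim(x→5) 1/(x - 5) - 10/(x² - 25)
This is an ∞-∞ indeterminate form.

Combine fractions or rationalize to convert ∞-∞ to 0/0 form:
  lim(x→5) 1/(x - 5) - 10/(x² - 25) = 1/10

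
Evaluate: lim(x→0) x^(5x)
This is an exponential indeterminate form.

For exponential indeterminate forms, take the natural log:
  Let L = lim(x→0) x^(5x)
  Then ln(L) = lim(x→0) [exponent × ln(base)]
  Evaluate using L'Hôpital or standard limits, then exponentiate.
  L = 1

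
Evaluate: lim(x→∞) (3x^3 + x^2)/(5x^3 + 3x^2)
This is an ∞/∞ indeterminate form.

Apply L'Hôpital's rule: differentiate numerator and denominator separately.
  f(x) = 3·x^3 + x^2   ⇒   f'(x) = 9·x^2 + 2·x
  g(x) = 5·x^3 + 3·x^2   ⇒   g'(x) = 15·x^2 + 6·x
  lim(x→∞) f'(x)/g'(x) = lim(x→∞) (9·x^2 + 2·x)/(15·x^2 + 6·x)
  = 3/5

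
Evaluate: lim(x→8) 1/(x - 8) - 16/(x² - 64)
This is an ∞-∞ indeterminate form.

Combine fractions or rationalize to convert ∞-∞ to 0/0 form:
  lim(x→8) 1/(x - 8) - 16/(x² - 64) = 1/16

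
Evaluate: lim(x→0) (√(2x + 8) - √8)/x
This is a standard limit.

Factor or rationalize the expression:
  lim(x→0) (√(2x + 8) - √8)/x = sqrt(2)/4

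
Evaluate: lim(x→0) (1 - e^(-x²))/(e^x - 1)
This is a 0/0 indeterminate form.

Apply L'Hôpital's rule: differentiate numerator and denominator separately.
  f(x) = 1 - e^(-x^2)   ⇒   f'(x) = 2·x·e^(-x^2)
  g(x) = e^(x) - 1   ⇒   g'(x) = e^(x)
  lim(x→0) f'(x)/g'(x) = lim(x→0) (2·x·e^(-x^2))/(e^(x))
  = 0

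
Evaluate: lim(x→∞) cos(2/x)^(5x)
This is an exponential indeterminate form.

For exponential indeterminate forms, take the natural log:
  Let L = lim(x→∞) cos(2/x)^(5x)
  Then ln(L) = lim(x→∞) [exponent × ln(base)]
  Evaluate using L'Hôpital or standard limits, then exponentiate.
  L = 1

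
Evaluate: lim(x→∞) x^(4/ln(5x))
This is an exponential indeterminate form.

For exponential indeterminate forms, take the natural log:
  Let L = lim(x→∞) x^(4/ln(5x))
  Then ln(L) = lim(x→∞) [exponent × ln(base)]
  Evaluate using L'Hôpital or standard limits, then exponentiate.
  L = e^(4)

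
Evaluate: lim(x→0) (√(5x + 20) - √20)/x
This is a standard limit.

Factor or rationalize the expression:
  lim(x→0) (√(5x + 20) - √20)/x = sqrt(5)/4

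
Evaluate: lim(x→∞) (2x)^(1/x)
This is an exponential indeterminate form.

For exponential indeterminate forms, take the natural log:
  Let L = lim(x→∞) (2x)^(1/x)
  Then ln(L) = lim(x→∞) [exponent × ln(base)]
  Evaluate using L'Hôpital or standard limits, then exponentiate.
  L = 1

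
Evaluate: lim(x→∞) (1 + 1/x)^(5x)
This is an exponential indeterminate form.

For exponential indeterminate forms, take the natural log:
  Let L = lim(x→∞) (1 + 1/x)^(5x)
  Then ln(L) = lim(x→∞) [exponent × ln(base)]
  Evaluate using L'Hôpital or standard limits, then exponentiate.
  L = e^(5)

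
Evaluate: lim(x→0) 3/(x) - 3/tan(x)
This is an ∞-∞ indeterminate form.

Combine fractions or rationalize to convert ∞-∞ to 0/0 form:
  lim(x→0) 3/(x) - 3/tan(x) = 0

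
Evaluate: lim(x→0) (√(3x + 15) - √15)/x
This is a standard limit.

Factor or rationalize the expression:
  lim(x→0) (√(3x + 15) - √15)/x = sqrt(15)/10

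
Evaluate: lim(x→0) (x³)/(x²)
This is a 0/0 indeterminate form.

Apply L'Hôpital's rule: differentiate numerator and denominator separately.
  f(x) = x^3   ⇒   f'(x) = 3·x^2
  g(x) = x^2   ⇒   g'(x) = 2·x
  lim(x→0) f'(x)/g'(x) = lim(x→0) (3·x^2)/(2·x)
  = 0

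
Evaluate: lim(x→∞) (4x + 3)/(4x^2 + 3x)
This is an ∞/∞ indeterminate form.

Apply L'Hôpital's rule: differentiate numerator and denominator separately.
  f(x) = 4·x + 3   ⇒   f'(x) = 4
  g(x) = 4·x^2 + 3·x   ⇒   g'(x) = 8·x + 3
  lim(x→∞) f'(x)/g'(x) = lim(x→∞) (4)/(8·x + 3)
  = 0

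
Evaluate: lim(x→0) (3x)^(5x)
This is an exponential indeterminate form.

For exponential indeterminate forms, take the natural log:
  Let L = lim(x→0) (3x)^(5x)
  Then ln(L) = lim(x→0) [exponent × ln(base)]
  Evaluate using L'Hôpital or standard limits, then exponentiate.
  L = 1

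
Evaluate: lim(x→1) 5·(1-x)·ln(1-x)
This is a 0·∞ indeterminate form.

Rewrite 0·∞ as a quotient (0/0 or ∞/∞ form), then apply L'Hôpital's rule:
  lim(x→1) 5·(1-x)·ln(1-x) = 0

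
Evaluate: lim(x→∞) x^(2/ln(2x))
This is an exponential indeterminate form.

For exponential indeterminate forms, take the natural log:
  Let L = lim(x→∞) x^(2/ln(2x))
  Then ln(L) = lim(x→∞) [exponent × ln(base)]
  Evaluate using L'Hôpital or standard limits, then exponentiate.
  L = e²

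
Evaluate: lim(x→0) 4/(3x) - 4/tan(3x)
This is an ∞-∞ indeterminate form.

Combine fractions or rationalize to convert ∞-∞ to 0/0 form:
  lim(x→0) 4/(3x) - 4/tan(3x) = 0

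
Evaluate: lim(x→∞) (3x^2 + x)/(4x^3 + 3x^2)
This is an ∞/∞ indeterminate form.

Apply L'Hôpital's rule: differentiate numerator and denominator separately.
  f(x) = 3·x^2 + x   ⇒   f'(x) = 6·x + 1
  g(x) = 4·x^3 + 3·x^2   ⇒   g'(x) = 12·x^2 + 6·x
  lim(x→∞) f'(x)/g'(x) = lim(x→∞) (6·x + 1)/(12·x^2 + 6·x)
  = 0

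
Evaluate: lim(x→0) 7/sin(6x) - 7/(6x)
This is an ∞-∞ indeterminate form.

Combine fractions or rationalize to convert ∞-∞ to 0/0 form:
  lim(x→0) 7/sin(6x) - 7/(6x) = 0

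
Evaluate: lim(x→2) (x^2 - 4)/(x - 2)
This is a standard limit.

Factor or rationalize the expression:
  lim(x→2) (x^2 - 4)/(x - 2) = 4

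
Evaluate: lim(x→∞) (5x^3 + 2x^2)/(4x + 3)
This is an ∞/∞ indeterminate form.

Apply L'Hôpital's rule: differentiate numerator and denominator separately.
  f(x) = 5·x^3 + 2·x^2   ⇒   f'(x) = 15·x^2 + 4·x
  g(x) = 4·x + 3   ⇒   g'(x) = 4
  lim(x→∞) f'(x)/g'(x) = lim(x→∞) (15·x^2 + 4·x)/(4)
  = ∞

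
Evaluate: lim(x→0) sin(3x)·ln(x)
This is a 0·∞ indeterminate form.

Rewrite 0·∞ as a quotient (0/0 or ∞/∞ form), then apply L'Hôpital's rule:
  lim(x→0) sin(3x)·ln(x) = 0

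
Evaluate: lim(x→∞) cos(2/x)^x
This is an exponential indeterminate form.

For exponential indeterminate forms, take the natural log:
  Let L = lim(x→∞) cos(2/x)^x
  Then ln(L) = lim(x→∞) [exponent × ln(base)]
  Evaluate using L'Hôpital or standard limits, then exponentiate.
  L = 1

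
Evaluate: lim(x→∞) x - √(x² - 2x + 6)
This is an ∞-∞ indeterminate form.

Combine fractions or rationalize to convert ∞-∞ to 0/0 form:
  lim(x→∞) x - √(x² - 2x + 6) = 1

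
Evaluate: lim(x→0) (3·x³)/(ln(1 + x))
This is a 0/0 indeterminate form.

Apply L'Hôpital's rule: differentiate numerator and denominator separately.
  f(x) = 3·x^3   ⇒   f'(x) = 9·x^2
  g(x) = ln(x + 1)   ⇒   g'(x) = 1/(x + 1)
  lim(x→0) f'(x)/g'(x) = lim(x→0) (9·x^2)/(1/(x + 1))
  = 0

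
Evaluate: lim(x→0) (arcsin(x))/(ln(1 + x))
This is a 0/0 indeterminate form.

Apply L'Hôpital's rule: differentiate numerator and denominator separately.
  f(x) = asin(x)   ⇒   f'(x) = 1/sqrt(1 - x^2)
  g(x) = ln(x + 1)   ⇒   g'(x) = 1/(x + 1)
  lim(x→0) f'(x)/g'(x) = lim(x→0) (1/sqrt(1 - x^2))/(1/(x + 1))
  = 1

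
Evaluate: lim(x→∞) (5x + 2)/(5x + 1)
This is an ∞/∞ indeterminate form.

Apply L'Hôpital's rule: differentiate numerator and denominator separately.
  f(x) = 5·x + 2   ⇒   f'(x) = 5
  g(x) = 5·x + 1   ⇒   g'(x) = 5
  lim(x→∞) f'(x)/g'(x) = lim(x→∞) (5)/(5)
  = 1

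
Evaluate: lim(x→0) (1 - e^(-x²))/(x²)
This is a 0/0 indeterminate form.

Apply L'Hôpital's rule: differentiate numerator and denominator separately.
  f(x) = 1 - e^(-x^2)   ⇒   f'(x) = 2·x·e^(-x^2)
  g(x) = x^2   ⇒   g'(x) = 2·x
  lim(x→0) f'(x)/g'(x) = lim(x→0) (2·x·e^(-x^2))/(2·x)
  = 1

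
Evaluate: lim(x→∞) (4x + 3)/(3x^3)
This is an ∞/∞ indeterminate form.

Apply L'Hôpital's rule: differentiate numerator and denominator separately.
  f(x) = 4·x + 3   ⇒   f'(x) = 4
  g(x) = 3·x^3   ⇒   g'(x) = 9·x^2
  lim(x→∞) f'(x)/g'(x) = lim(x→∞) (4)/(9·x^2)
  = 0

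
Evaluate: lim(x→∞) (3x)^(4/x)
This is an exponential indeterminate form.

For exponential indeterminate forms, take the natural log:
  Let L = lim(x→∞) (3x)^(4/x)
  Then ln(L) = lim(x→∞) [exponent × ln(base)]
  Evaluate using L'Hôpital or standard limits, then exponentiate.
  L = 1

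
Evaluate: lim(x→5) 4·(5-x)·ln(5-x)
This is a 0·∞ indeterminate form.

Rewrite 0·∞ as a quotient (0/0 or ∞/∞ form), then apply L'Hôpital's rule:
  lim(x→5) 4·(5-x)·ln(5-x) = 0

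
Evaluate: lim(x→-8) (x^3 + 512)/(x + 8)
This is a standard limit.

Factor or rationalize the expression:
  lim(x→-8) (x^3 + 512)/(x + 8) = 192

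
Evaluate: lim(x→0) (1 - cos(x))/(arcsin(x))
This is a 0/0 indeterminate form.

Apply L'Hôpital's rule: differentiate numerator and denominator separately.
  f(x) = 1 - cos(x)   ⇒   f'(x) = sin(x)
  g(x) = asin(x)   ⇒   g'(x) = 1/sqrt(1 - x^2)
  lim(x→0) f'(x)/g'(x) = lim(x→0) (sin(x))/(1/sqrt(1 - x^2))
  = 0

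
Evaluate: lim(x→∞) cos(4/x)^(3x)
This is an exponential indeterminate form.

For exponential indeterminate forms, take the natural log:
  Let L = lim(x→∞) cos(4/x)^(3x)
  Then ln(L) = lim(x→∞) [exponent × ln(base)]
  Evaluate using L'Hôpital or standard limits, then exponentiate.
  L = 1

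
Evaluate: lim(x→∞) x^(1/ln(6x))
This is an exponential indeterminate form.

For exponential indeterminate forms, take the natural log:
  Let L = lim(x→∞) x^(1/ln(6x))
  Then ln(L) = lim(x→∞) [exponent × ln(base)]
  Evaluate using L'Hôpital or standard limits, then exponentiate.
  L = e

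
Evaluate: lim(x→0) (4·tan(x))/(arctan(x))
This is a 0/0 indeterminate form.

Apply L'Hôpital's rule: differentiate numerator and denominator separately.
  f(x) = 4·tan(x)   ⇒   f'(x) = 4·tan(x)^2 + 4
  g(x) = atan(x)   ⇒   g'(x) = 1/(x^2 + 1)
  lim(x→0) f'(x)/g'(x) = lim(x→0) (4·tan(x)^2 + 4)/(1/(x^2 + 1))
  = 4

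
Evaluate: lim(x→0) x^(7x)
This is an exponential indeterminate form.

For exponential indeterminate forms, take the natural log:
  Let L = lim(x→0) x^(7x)
  Then ln(L) = lim(x→0) [exponent × ln(base)]
  Evaluate using L'Hôpital or standard limits, then exponentiate.
  L = 1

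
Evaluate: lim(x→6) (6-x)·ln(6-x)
This is a 0·∞ indeterminate form.

Rewrite 0·∞ as a quotient (0/0 or ∞/∞ form), then apply L'Hôpital's rule:
  lim(x→6) (6-x)·ln(6-x) = 0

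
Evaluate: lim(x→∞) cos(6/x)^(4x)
This is an exponential indeterminate form.

For exponential indeterminate forms, take the natural log:
  Let L = lim(x→∞) cos(6/x)^(4x)
  Then ln(L) = lim(x→∞) [exponent × ln(base)]
  Evaluate using L'Hôpital or standard limits, then exponentiate.
  L = 1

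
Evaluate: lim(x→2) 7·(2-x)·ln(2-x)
This is a 0·∞ indeterminate form.

Rewrite 0·∞ as a quotient (0/0 or ∞/∞ form), then apply L'Hôpital's rule:
  lim(x→2) 7·(2-x)·ln(2-x) = 0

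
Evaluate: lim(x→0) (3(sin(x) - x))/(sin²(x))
This is a 0/0 indeterminate form.

Apply L'Hôpital's rule: differentiate numerator and denominator separately.
  f(x) = -3·x + 3·sin(x)   ⇒   f'(x) = 3·cos(x) - 3
  g(x) = sin(x)^2   ⇒   g'(x) = 2·sin(x)·cos(x)
  lim(x→0) f'(x)/g'(x) = lim(x→0) (3·cos(x) - 3)/(2·sin(x)·cos(x))
  = 0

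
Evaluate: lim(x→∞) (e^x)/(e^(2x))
This is an ∞/∞ indeterminate form.

Apply L'Hôpital's rule: differentiate numerator and denominator separately.
  f(x) = e^(x)   ⇒   f'(x) = e^(x)
  g(x) = e^(2·x)   ⇒   g'(x) = 2·e^(2·x)
  lim(x→∞) f'(x)/g'(x) = lim(x→∞) (e^(x))/(2·e^(2·x))
  = 0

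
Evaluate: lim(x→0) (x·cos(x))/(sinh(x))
This is a 0/0 indeterminate form.

Apply L'Hôpital's rule: differentiate numerator and denominator separately.
  f(x) = x·cos(x)   ⇒   f'(x) = -x·sin(x) + cos(x)
  g(x) = sinh(x)   ⇒   g'(x) = cosh(x)
  lim(x→0) f'(x)/g'(x) = lim(x→0) (-x·sin(x) + cos(x))/(cosh(x))
  = 1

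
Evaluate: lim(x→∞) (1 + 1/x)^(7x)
This is an exponential indeterminate form.

For exponential indeterminate forms, take the natural log:
  Let L = lim(x→∞) (1 + 1/x)^(7x)
  Then ln(L) = lim(x→∞) [exponent × ln(base)]
  Evaluate using L'Hôpital or standard limits, then exponentiate.
  L = e^(7)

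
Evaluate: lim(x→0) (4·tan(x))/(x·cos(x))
This is a 0/0 indeterminate form.

Apply L'Hôpital's rule: differentiate numerator and denominator separately.
  f(x) = 4·tan(x)   ⇒   f'(x) = 4·tan(x)^2 + 4
  g(x) = x·cos(x)   ⇒   g'(x) = -x·sin(x) + cos(x)
  lim(x→0) f'(x)/g'(x) = lim(x→0) (4·tan(x)^2 + 4)/(-x·sin(x) + cos(x))
  = 4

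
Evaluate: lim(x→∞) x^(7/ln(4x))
This is an exponential indeterminate form.

For exponential indeterminate forms, take the natural log:
  Let L = lim(x→∞) x^(7/ln(4x))
  Then ln(L) = lim(x→∞) [exponent × ln(base)]
  Evaluate using L'Hôpital or standard limits, then exponentiate.
  L = e^(7)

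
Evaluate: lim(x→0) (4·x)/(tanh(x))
This is a 0/0 indeterminate form.

Apply L'Hôpital's rule: differentiate numerator and denominator separately.
  f(x) = 4·x   ⇒   f'(x) = 4
  g(x) = tanh(x)   ⇒   g'(x) = 1 - tanh(x)^2
  lim(x→0) f'(x)/g'(x) = lim(x→0) (4)/(1 - tanh(x)^2)
  = 4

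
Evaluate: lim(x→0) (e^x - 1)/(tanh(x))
This is a 0/0 indeterminate form.

Apply L'Hôpital's rule: differentiate numerator and denominator separately.
  f(x) = e^(x) - 1   ⇒   f'(x) = e^(x)
  g(x) = tanh(x)   ⇒   g'(x) = 1 - tanh(x)^2
  lim(x→0) f'(x)/g'(x) = lim(x→0) (e^(x))/(1 - tanh(x)^2)
  = 1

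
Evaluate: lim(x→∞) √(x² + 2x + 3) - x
This is an ∞-∞ indeterminate form.

Combine fractions or rationalize to convert ∞-∞ to 0/0 form:
  lim(x→∞) √(x² + 2x + 3) - x = 1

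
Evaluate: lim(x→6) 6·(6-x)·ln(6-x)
This is a 0·∞ indeterminate form.

Rewrite 0·∞ as a quotient (0/0 or ∞/∞ form), then apply L'Hôpital's rule:
  lim(x→6) 6·(6-x)·ln(6-x) = 0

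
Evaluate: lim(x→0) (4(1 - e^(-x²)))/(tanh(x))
This is a 0/0 indeterminate form.

Apply L'Hôpital's rule: differentiate numerator and denominator separately.
  f(x) = 4 - 4·e^(-x^2)   ⇒   f'(x) = 8·x·e^(-x^2)
  g(x) = tanh(x)   ⇒   g'(x) = 1 - tanh(x)^2
  lim(x→0) f'(x)/g'(x) = lim(x→0) (8·x·e^(-x^2))/(1 - tanh(x)^2)
  = 0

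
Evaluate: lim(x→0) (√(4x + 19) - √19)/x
This is a standard limit.

Factor or rationalize the expression:
  lim(x→0) (√(4x + 19) - √19)/x = 2·sqrt(19)/19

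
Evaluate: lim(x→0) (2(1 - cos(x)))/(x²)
This is a 0/0 indeterminate form.

Apply L'Hôpital's rule: differentiate numerator and denominator separately.
  f(x) = 2 - 2·cos(x)   ⇒   f'(x) = 2·sin(x)
  g(x) = x^2   ⇒   g'(x) = 2·x
  lim(x→0) f'(x)/g'(x) = lim(x→0) (2·sin(x))/(2·x)
  = 1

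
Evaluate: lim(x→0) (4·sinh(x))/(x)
This is a 0/0 indeterminate form.

Apply L'Hôpital's rule: differentiate numerator and denominator separately.
  f(x) = 4·sinh(x)   ⇒   f'(x) = 4·cosh(x)
  g(x) = x   ⇒   g'(x) = 1
  lim(x→0) f'(x)/g'(x) = lim(x→0) (4·cosh(x))/(1)
  = 4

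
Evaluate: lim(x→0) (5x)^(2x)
This is an exponential indeterminate form.

For exponential indeterminate forms, take the natural log:
  Let L = lim(x→0) (5x)^(2x)
  Then ln(L) = lim(x→0) [exponent × ln(base)]
  Evaluate using L'Hôpital or standard limits, then exponentiate.
  L = 1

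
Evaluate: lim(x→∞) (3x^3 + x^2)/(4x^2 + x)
This is an ∞/∞ indeterminate form.

Apply L'Hôpital's rule: differentiate numerator and denominator separately.
  f(x) = 3·x^3 + x^2   ⇒   f'(x) = 9·x^2 + 2·x
  g(x) = 4·x^2 + x   ⇒   g'(x) = 8·x + 1
  lim(x→∞) f'(x)/g'(x) = lim(x→∞) (9·x^2 + 2·x)/(8·x + 1)
  = ∞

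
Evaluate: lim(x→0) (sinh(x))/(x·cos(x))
This is a 0/0 indeterminate form.

Apply L'Hôpital's rule: differentiate numerator and denominator separately.
  f(x) = sinh(x)   ⇒   f'(x) = cosh(x)
  g(x) = x·cos(x)   ⇒   g'(x) = -x·sin(x) + cos(x)
  lim(x→0) f'(x)/g'(x) = lim(x→0) (cosh(x))/(-x·sin(x) + cos(x))
  = 1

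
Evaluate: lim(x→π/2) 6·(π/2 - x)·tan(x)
This is a 0·∞ indeterminate form.

Rewrite 0·∞ as a quotient (0/0 or ∞/∞ form), then apply L'Hôpital's rule:
  lim(x→π/2) 6·(π/2 - x)·tan(x) = 6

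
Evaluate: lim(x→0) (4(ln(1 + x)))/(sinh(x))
This is a 0/0 indeterminate form.

Apply L'Hôpital's rule: differentiate numerator and denominator separately.
  f(x) = 4·ln(x + 1)   ⇒   f'(x) = 4/(x + 1)
  g(x) = sinh(x)   ⇒   g'(x) = cosh(x)
  lim(x→0) f'(x)/g'(x) = lim(x→0) (4/(x + 1))/(cosh(x))
  = 4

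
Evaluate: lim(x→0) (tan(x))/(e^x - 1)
This is a 0/0 indeterminate form.

Apply L'Hôpital's rule: differentiate numerator and denominator separately.
  f(x) = tan(x)   ⇒   f'(x) = tan(x)^2 + 1
  g(x) = e^(x) - 1   ⇒   g'(x) = e^(x)
  lim(x→0) f'(x)/g'(x) = lim(x→0) (tan(x)^2 + 1)/(e^(x))
  = 1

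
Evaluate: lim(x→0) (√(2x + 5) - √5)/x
This is a standard limit.

Factor or rationalize the expression:
  lim(x→0) (√(2x + 5) - √5)/x = sqrt(5)/5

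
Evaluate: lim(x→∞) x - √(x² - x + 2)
This is an ∞-∞ indeterminate form.

Combine fractions or rationalize to convert ∞-∞ to 0/0 form:
  lim(x→∞) x - √(x² - x + 2) = 1/2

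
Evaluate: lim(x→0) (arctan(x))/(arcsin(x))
This is a 0/0 indeterminate form.

Apply L'Hôpital's rule: differentiate numerator and denominator separately.
  f(x) = atan(x)   ⇒   f'(x) = 1/(x^2 + 1)
  g(x) = asin(x)   ⇒   g'(x) = 1/sqrt(1 - x^2)
  lim(x→0) f'(x)/g'(x) = lim(x→0) (1/(x^2 + 1))/(1/sqrt(1 - x^2))
  = 1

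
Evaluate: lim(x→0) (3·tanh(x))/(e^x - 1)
This is a 0/0 indeterminate form.

Apply L'Hôpital's rule: differentiate numerator and denominator separately.
  f(x) = 3·tanh(x)   ⇒   f'(x) = 3 - 3·tanh(x)^2
  g(x) = e^(x) - 1   ⇒   g'(x) = e^(x)
  lim(x→0) f'(x)/g'(x) = lim(x→0) (3 - 3·tanh(x)^2)/(e^(x))
  = 3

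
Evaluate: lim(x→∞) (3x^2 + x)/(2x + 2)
This is an ∞/∞ indeterminate form.

Apply L'Hôpital's rule: differentiate numerator and denominator separately.
  f(x) = 3·x^2 + x   ⇒   f'(x) = 6·x + 1
  g(x) = 2·x + 2   ⇒   g'(x) = 2
  lim(x→∞) f'(x)/g'(x) = lim(x→∞) (6·x + 1)/(2)
  = ∞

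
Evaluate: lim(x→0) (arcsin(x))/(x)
This is a 0/0 indeterminate form.

Apply L'Hôpital's rule: differentiate numerator and denominator separately.
  f(x) = asin(x)   ⇒   f'(x) = 1/sqrt(1 - x^2)
  g(x) = x   ⇒   g'(x) = 1
  lim(x→0) f'(x)/g'(x) = lim(x→0) (1/sqrt(1 - x^2))/(1)
  = 1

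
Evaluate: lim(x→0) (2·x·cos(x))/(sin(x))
This is a 0/0 indeterminate form.

Apply L'Hôpital's rule: differentiate numerator and denominator separately.
  f(x) = 2·x·cos(x)   ⇒   f'(x) = -2·x·sin(x) + 2·cos(x)
  g(x) = sin(x)   ⇒   g'(x) = cos(x)
  lim(x→0) f'(x)/g'(x) = lim(x→0) (-2·x·sin(x) + 2·cos(x))/(cos(x))
  = 2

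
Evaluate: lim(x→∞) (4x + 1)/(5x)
This is an ∞/∞ indeterminate form.

Apply L'Hôpital's rule: differentiate numerator and denominator separately.
  f(x) = 4·x + 1   ⇒   f'(x) = 4
  g(x) = 5·x   ⇒   g'(x) = 5
  lim(x→∞) f'(x)/g'(x) = lim(x→∞) (4)/(5)
  = 4/5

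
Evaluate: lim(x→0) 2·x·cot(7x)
This is a 0·∞ indeterminate form.

Rewrite 0·∞ as a quotient (0/0 or ∞/∞ form), then apply L'Hôpital's rule:
  lim(x→0) 2·x·cot(7x) = 2/7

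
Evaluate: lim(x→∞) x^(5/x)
This is an exponential indeterminate form.

For exponential indeterminate forms, take the natural log:
  Let L = lim(x→∞) x^(5/x)
  Then ln(L) = lim(x→∞) [exponent × ln(base)]
  Evaluate using L'Hôpital or standard limits, then exponentiate.
  L = 1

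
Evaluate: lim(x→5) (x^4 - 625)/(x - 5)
This is a standard limit.

Factor or rationalize the expression:
  lim(x→5) (x^4 - 625)/(x - 5) = 500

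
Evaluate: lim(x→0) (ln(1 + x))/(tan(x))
This is a 0/0 indeterminate form.

Apply L'Hôpital's rule: differentiate numerator and denominator separately.
  f(x) = ln(x + 1)   ⇒   f'(x) = 1/(x + 1)
  g(x) = tan(x)   ⇒   g'(x) = tan(x)^2 + 1
  lim(x→0) f'(x)/g'(x) = lim(x→0) (1/(x + 1))/(tan(x)^2 + 1)
  = 1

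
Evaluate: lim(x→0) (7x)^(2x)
This is an exponential indeterminate form.

For exponential indeterminate forms, take the natural log:
  Let L = lim(x→0) (7x)^(2x)
  Then ln(L) = lim(x→0) [exponent × ln(base)]
  Evaluate using L'Hôpital or standard limits, then exponentiate.
  L = 1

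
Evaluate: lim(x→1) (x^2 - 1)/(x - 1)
This is a standard limit.

Factor or rationalize the expression:
  lim(x→1) (x^2 - 1)/(x - 1) = 2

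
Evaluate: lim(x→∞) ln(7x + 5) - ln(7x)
This is an ∞-∞ indeterminate form.

Combine fractions or rationalize to convert ∞-∞ to 0/0 form:
  lim(x→∞) ln(7x + 5) - ln(7x) = 0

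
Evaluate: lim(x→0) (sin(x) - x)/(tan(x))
This is a 0/0 indeterminate form.

Apply L'Hôpital's rule: differentiate numerator and denominator separately.
  f(x) = -x + sin(x)   ⇒   f'(x) = cos(x) - 1
  g(x) = tan(x)   ⇒   g'(x) = tan(x)^2 + 1
  lim(x→0) f'(x)/g'(x) = lim(x→0) (cos(x) - 1)/(tan(x)^2 + 1)
  = 0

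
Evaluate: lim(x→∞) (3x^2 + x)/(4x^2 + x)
This is an ∞/∞ indeterminate form.

Apply L'Hôpital's rule: differentiate numerator and denominator separately.
  f(x) = 3·x^2 + x   ⇒   f'(x) = 6·x + 1
  g(x) = 4·x^2 + x   ⇒   g'(x) = 8·x + 1
  lim(x→∞) f'(x)/g'(x) = lim(x→∞) (6·x + 1)/(8·x + 1)
  = 3/4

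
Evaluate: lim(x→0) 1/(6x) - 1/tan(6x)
This is an ∞-∞ indeterminate form.

Combine fractions or rationalize to convert ∞-∞ to 0/0 form:
  lim(x→0) 1/(6x) - 1/tan(6x) = 0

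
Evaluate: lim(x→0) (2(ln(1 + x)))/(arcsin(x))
This is a 0/0 indeterminate form.

Apply L'Hôpital's rule: differentiate numerator and denominator separately.
  f(x) = 2·ln(x + 1)   ⇒   f'(x) = 2/(x + 1)
  g(x) = asin(x)   ⇒   g'(x) = 1/sqrt(1 - x^2)
  lim(x→0) f'(x)/g'(x) = lim(x→0) (2/(x + 1))/(1/sqrt(1 - x^2))
  = 2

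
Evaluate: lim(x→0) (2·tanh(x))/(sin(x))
This is a 0/0 indeterminate form.

Apply L'Hôpital's rule: differentiate numerator and denominator separately.
  f(x) = 2·tanh(x)   ⇒   f'(x) = 2 - 2·tanh(x)^2
  g(x) = sin(x)   ⇒   g'(x) = cos(x)
  lim(x→0) f'(x)/g'(x) = lim(x→0) (2 - 2·tanh(x)^2)/(cos(x))
  = 2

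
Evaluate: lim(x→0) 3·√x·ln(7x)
This is a 0·∞ indeterminate form.

Rewrite 0·∞ as a quotient (0/0 or ∞/∞ form), then apply L'Hôpital's rule:
  lim(x→0) 3·√x·ln(7x) = 0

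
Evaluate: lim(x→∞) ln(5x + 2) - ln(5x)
This is an ∞-∞ indeterminate form.

Combine fractions or rationalize to convert ∞-∞ to 0/0 form:
  lim(x→∞) ln(5x + 2) - ln(5x) = 0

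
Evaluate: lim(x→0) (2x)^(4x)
This is an exponential indeterminate form.

For exponential indeterminate forms, take the natural log:
  Let L = lim(x→0) (2x)^(4x)
  Then ln(L) = lim(x→0) [exponent × ln(base)]
  Evaluate using L'Hôpital or standard limits, then exponentiate.
  L = 1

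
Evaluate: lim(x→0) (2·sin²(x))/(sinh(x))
This is a 0/0 indeterminate form.

Apply L'Hôpital's rule: differentiate numerator and denominator separately.
  f(x) = 2·sin(x)^2   ⇒   f'(x) = 4·sin(x)·cos(x)
  g(x) = sinh(x)   ⇒   g'(x) = cosh(x)
  lim(x→0) f'(x)/g'(x) = lim(x→0) (4·sin(x)·cos(x))/(cosh(x))
  = 0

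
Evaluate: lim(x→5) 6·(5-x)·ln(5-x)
This is a 0·∞ indeterminate form.

Rewrite 0·∞ as a quotient (0/0 or ∞/∞ form), then apply L'Hôpital's rule:
  lim(x→5) 6·(5-x)·ln(5-x) = 0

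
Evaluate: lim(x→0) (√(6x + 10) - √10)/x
This is a standard limit.

Factor or rationalize the expression:
  lim(x→0) (√(6x + 10) - √10)/x = 3·sqrt(10)/10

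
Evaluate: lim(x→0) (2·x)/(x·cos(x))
This is a 0/0 indeterminate form.

Apply L'Hôpital's rule: differentiate numerator and denominator separately.
  f(x) = 2·x   ⇒   f'(x) = 2
  g(x) = x·cos(x)   ⇒   g'(x) = -x·sin(x) + cos(x)
  lim(x→0) f'(x)/g'(x) = lim(x→0) (2)/(-x·sin(x) + cos(x))
  = 2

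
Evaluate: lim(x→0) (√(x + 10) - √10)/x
This is a standard limit.

Factor or rationalize the expression:
  lim(x→0) (√(x + 10) - √10)/x = sqrt(10)/20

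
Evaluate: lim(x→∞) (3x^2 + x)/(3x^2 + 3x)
This is an ∞/∞ indeterminate form.

Apply L'Hôpital's rule: differentiate numerator and denominator separately.
  f(x) = 3·x^2 + x   ⇒   f'(x) = 6·x + 1
  g(x) = 3·x^2 + 3·x   ⇒   g'(x) = 6·x + 3
  lim(x→∞) f'(x)/g'(x) = lim(x→∞) (6·x + 1)/(6·x + 3)
  = 1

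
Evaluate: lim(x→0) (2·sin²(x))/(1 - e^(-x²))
This is a 0/0 indeterminate form.

Apply L'Hôpital's rule: differentiate numerator and denominator separately.
  f(x) = 2·sin(x)^2   ⇒   f'(x) = 4·sin(x)·cos(x)
  g(x) = 1 - e^(-x^2)   ⇒   g'(x) = 2·x·e^(-x^2)
  lim(x→0) f'(x)/g'(x) = lim(x→0) (4·sin(x)·cos(x))/(2·x·e^(-x^2))
  = 2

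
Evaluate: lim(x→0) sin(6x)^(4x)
This is an exponential indeterminate form.

For exponential indeterminate forms, take the natural log:
  Let L = lim(x→0) sin(6x)^(4x)
  Then ln(L) = lim(x→0) [exponent × ln(base)]
  Evaluate using L'Hôpital or standard limits, then exponentiate.
  L = 1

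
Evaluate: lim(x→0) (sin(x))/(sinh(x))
This is a 0/0 indeterminate form.

Apply L'Hôpital's rule: differentiate numerator and denominator separately.
  f(x) = sin(x)   ⇒   f'(x) = cos(x)
  g(x) = sinh(x)   ⇒   g'(x) = cosh(x)
  lim(x→0) f'(x)/g'(x) = lim(x→0) (cos(x))/(cosh(x))
  = 1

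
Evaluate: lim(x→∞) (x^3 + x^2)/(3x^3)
This is an ∞/∞ indeterminate form.

Apply L'Hôpital's rule: differentiate numerator and denominator separately.
  f(x) = x^3 + x^2   ⇒   f'(x) = 3·x^2 + 2·x
  g(x) = 3·x^3   ⇒   g'(x) = 9·x^2
  lim(x→∞) f'(x)/g'(x) = lim(x→∞) (3·x^2 + 2·x)/(9·x^2)
  = 1/3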